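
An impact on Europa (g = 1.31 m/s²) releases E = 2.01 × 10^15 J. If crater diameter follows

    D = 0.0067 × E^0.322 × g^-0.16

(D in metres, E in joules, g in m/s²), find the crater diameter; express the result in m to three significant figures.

D ≈ 543 m

E^0.322 = (2.01 × 10^15)^0.322 = 8.465 × 10^4
g^-0.16 = 1.31^-0.16 = 0.9577
D = 0.0067 × 8.465 × 10^4 × 0.9577 = 543.2 m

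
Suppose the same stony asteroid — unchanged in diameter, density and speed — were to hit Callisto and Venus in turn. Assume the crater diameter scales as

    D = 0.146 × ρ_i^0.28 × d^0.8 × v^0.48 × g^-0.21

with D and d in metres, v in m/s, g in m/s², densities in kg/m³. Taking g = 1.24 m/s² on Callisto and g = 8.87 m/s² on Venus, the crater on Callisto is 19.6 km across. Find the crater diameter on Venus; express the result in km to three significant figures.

D ≈ 13.0 km

All impactor-dependent factors cancel in the ratio, leaving D_Venus/D_Callisto = (g_Venus/g_Callisto)^-0.21.
(8.87/1.24)^-0.21 = 7.153^-0.21 = 0.6615
D_Venus = 0.6615 × 19.6 km = 13.0 km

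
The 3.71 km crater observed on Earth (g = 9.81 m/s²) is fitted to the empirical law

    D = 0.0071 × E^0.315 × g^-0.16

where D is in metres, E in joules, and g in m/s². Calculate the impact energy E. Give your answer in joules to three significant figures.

E ≈ 4.53 × 10^18 J

Rearranging: E = [D / (0.0071 · g^-0.16)]^(1/0.315).
D = 3710 m.
g^-0.16 = 9.81^-0.16 = 0.6940
D / (0.0071 × 0.6940) = 3710 / (4.927 × 10^-3) = 7.530 × 10^5
E = (7.530 × 10^5)^3.1746 = 4.534 × 10^18 J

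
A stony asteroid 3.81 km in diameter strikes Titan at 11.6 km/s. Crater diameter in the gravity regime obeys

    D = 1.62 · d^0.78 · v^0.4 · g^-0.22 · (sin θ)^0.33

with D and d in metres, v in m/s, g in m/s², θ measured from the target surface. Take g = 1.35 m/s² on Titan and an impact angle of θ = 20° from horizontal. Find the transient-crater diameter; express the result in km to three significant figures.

In SI units: d = 3810 m, v = 11600 m/s.
d^0.78 = 3810^0.78 = 621.0
v^0.4 = 11600^0.4 = 42.25
g^-0.22 = 1.35^-0.22 = 0.9361
(sin 20°)^0.33 = 0.3420^0.33 = 0.7018
D = 1.62 × 621.0 × 42.25 × 0.9361 × 0.7018 = 27923 m
   = 27.92 km

D ≈ 27.9 km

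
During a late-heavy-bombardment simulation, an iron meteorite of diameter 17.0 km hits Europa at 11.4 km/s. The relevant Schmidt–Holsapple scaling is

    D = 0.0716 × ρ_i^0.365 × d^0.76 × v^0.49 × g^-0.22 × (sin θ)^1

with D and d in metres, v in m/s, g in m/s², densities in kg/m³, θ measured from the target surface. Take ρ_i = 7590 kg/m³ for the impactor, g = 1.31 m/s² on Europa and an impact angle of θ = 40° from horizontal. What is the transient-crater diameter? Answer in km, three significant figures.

In SI units: d = 17000 m, v = 11400 m/s.
ρ_i^0.365 = 7590^0.365 = 26.08
d^0.76 = 17000^0.76 = 1641
v^0.49 = 11400^0.49 = 97.25
g^-0.22 = 1.31^-0.22 = 0.9423
(sin 40°)^1 = 0.6428^1 = 0.6428
D = 0.0716 × 26.08 × 1641 × 97.25 × 0.9423 × 0.6428 = 1.805 × 10^5 m
   = 180.5 km

D ≈ 181 km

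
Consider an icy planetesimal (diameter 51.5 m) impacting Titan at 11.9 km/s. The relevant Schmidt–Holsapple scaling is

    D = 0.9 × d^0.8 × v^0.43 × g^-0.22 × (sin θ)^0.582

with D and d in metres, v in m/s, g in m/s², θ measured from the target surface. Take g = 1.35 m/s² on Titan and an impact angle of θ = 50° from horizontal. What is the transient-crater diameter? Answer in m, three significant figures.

D ≈ 955 m

In SI units: v = 11900 m/s.
d^0.8 = 51.5^0.8 = 23.41
v^0.43 = 11900^0.43 = 56.56
g^-0.22 = 1.35^-0.22 = 0.9361
(sin 50°)^0.582 = 0.7660^0.582 = 0.8563
D = 0.9 × 23.41 × 56.56 × 0.9361 × 0.8563 = 955.2 m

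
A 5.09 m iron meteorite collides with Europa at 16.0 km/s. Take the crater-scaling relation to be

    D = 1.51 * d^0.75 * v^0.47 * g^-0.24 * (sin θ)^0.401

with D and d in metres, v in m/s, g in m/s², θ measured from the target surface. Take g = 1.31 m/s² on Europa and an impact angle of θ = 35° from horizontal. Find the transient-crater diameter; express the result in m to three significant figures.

In SI units: v = 16000 m/s.
d^0.75 = 5.09^0.75 = 3.389
v^0.47 = 16000^0.47 = 94.61
g^-0.24 = 1.31^-0.24 = 0.9372
(sin 35°)^0.401 = 0.5736^0.401 = 0.8002
D = 1.51 × 3.389 × 94.61 × 0.9372 × 0.8002 = 363.1 m

D ≈ 363 m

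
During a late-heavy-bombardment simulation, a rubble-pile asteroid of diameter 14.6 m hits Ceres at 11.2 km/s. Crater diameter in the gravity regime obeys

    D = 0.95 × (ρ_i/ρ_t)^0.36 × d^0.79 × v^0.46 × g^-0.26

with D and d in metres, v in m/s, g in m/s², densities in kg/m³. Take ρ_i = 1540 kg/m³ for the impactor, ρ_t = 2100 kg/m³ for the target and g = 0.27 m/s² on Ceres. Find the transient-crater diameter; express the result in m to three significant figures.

D ≈ 724 m

In SI units: v = 11200 m/s.
(ρ_i/ρ_t)^0.36 = (1540/2100)^0.36 = 0.8944
d^0.79 = 14.6^0.79 = 8.315
v^0.46 = 11200^0.46 = 72.89
g^-0.26 = 0.27^-0.26 = 1.406
D = 0.95 × 0.8944 × 8.315 × 72.89 × 1.406 = 724.1 m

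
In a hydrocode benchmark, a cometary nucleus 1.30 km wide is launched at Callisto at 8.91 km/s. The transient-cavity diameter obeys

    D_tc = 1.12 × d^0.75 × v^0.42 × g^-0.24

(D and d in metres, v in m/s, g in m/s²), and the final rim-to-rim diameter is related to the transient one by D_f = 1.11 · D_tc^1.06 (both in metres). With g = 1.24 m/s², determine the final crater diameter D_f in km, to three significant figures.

D_f ≈ 20.3 km

In SI: d = 1300 m, v = 8910 m/s.
d^0.75 = 1300^0.75 = 216.5
v^0.42 = 8910^0.42 = 45.60
g^-0.24 = 1.24^-0.24 = 0.9497
D_tc = 1.12 × 216.5 × 45.60 × 0.9497 = 10500 m
D_f = 1.11 × (10500)^1.06 = 20313 m
     = 20.31 km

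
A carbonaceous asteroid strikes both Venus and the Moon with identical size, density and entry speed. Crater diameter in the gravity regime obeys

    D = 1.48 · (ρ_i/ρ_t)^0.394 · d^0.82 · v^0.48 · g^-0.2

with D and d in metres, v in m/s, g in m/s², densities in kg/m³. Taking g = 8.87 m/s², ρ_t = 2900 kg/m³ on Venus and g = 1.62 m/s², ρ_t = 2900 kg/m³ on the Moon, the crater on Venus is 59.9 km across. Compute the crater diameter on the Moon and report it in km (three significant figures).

The impactor-only factors (d, v, ρ_i) cancel in the ratio, leaving D_Moon/D_Venus = (g_Moon/g_Venus)^-0.2 · (ρ_t,Venus/ρ_t,Moon)^0.394.
(1.62/8.87)^-0.2 = 0.1826^-0.2 = 1.405
(2900/2900)^0.394 = 1.000^0.394 = 1.000
Ratio = 1.405 × 1.000 = 1.405
D_Moon = 1.405 × 59.9 km = 84.2 km

D ≈ 84.2 km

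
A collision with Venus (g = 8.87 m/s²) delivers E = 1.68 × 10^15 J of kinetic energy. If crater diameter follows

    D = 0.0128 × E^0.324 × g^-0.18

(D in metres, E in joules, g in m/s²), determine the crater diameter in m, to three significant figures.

E^0.324 = (1.68 × 10^15)^0.324 = 8.570 × 10^4
g^-0.18 = 8.87^-0.18 = 0.6751
D = 0.0128 × 8.570 × 10^4 × 0.6751 = 740.6 m

D ≈ 741 m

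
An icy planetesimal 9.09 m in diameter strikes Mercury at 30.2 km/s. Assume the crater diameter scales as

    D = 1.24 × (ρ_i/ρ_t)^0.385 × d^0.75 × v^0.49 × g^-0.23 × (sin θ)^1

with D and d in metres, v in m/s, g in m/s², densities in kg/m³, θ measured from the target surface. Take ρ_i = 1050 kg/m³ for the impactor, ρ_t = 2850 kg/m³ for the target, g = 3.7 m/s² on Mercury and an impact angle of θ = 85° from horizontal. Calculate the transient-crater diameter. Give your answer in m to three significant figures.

D ≈ 511 m

In SI units: v = 30200 m/s.
(ρ_i/ρ_t)^0.385 = (1050/2850)^0.385 = 0.6808
d^0.75 = 9.09^0.75 = 5.235
v^0.49 = 30200^0.49 = 156.7
g^-0.23 = 3.7^-0.23 = 0.7401
(sin 85°)^1 = 0.9962^1 = 0.9962
D = 1.24 × 0.6808 × 5.235 × 156.7 × 0.7401 × 0.9962 = 510.6 m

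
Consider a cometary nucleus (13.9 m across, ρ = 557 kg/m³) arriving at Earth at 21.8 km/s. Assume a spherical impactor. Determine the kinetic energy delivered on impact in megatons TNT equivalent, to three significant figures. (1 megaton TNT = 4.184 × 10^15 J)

v = 21800 m/s.
Mass m = (π/6) ρ d³ = (π/6) × 557 × (13.9)³ = 7.832 × 10^5 kg
E = ½ m v² = 0.5 × 7.832 × 10^5 × (21800)² = 1.861 × 10^14 J
   = 1.861 × 10^14 / 4.184×10^15 = 0.04448 Mt

E ≈ 0.0445 Mt TNT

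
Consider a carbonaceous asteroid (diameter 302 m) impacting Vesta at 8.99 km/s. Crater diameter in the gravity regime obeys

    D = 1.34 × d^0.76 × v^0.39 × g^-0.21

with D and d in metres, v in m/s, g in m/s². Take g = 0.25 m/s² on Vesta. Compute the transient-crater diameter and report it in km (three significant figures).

D ≈ 4.79 km

In SI units: v = 8990 m/s.
d^0.76 = 302^0.76 = 76.70
v^0.39 = 8990^0.39 = 34.83
g^-0.21 = 0.25^-0.21 = 1.338
D = 1.34 × 76.70 × 34.83 × 1.338 = 4790 m
   = 4.790 km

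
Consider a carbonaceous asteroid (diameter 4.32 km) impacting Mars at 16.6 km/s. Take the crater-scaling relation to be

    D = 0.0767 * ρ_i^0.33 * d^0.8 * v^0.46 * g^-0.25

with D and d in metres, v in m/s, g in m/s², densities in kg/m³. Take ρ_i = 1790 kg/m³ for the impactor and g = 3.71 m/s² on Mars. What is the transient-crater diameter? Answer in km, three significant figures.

D ≈ 46.3 km

In SI units: d = 4320 m, v = 16600 m/s.
ρ_i^0.33 = 1790^0.33 = 11.84
d^0.8 = 4320^0.8 = 809.8
v^0.46 = 16600^0.46 = 87.35
g^-0.25 = 3.71^-0.25 = 0.7205
D = 0.0767 × 11.84 × 809.8 × 87.35 × 0.7205 = 46283 m
   = 46.28 km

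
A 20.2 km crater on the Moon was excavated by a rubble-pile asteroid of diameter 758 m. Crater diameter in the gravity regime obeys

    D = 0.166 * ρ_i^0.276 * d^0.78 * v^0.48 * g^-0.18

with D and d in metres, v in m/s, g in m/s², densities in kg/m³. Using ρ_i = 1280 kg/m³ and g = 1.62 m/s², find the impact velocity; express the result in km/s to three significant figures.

Rearranging for v: v = [D / (0.166 · 1280^0.276 · 758^0.78 · 1.62^-0.18)]^(1/0.48).
D = 20200 m.
1280^0.276 = 7.204
758^0.78 = 176.3
1.62^-0.18 = 0.9168
Denominator = 0.166 × 7.204 × 176.3 × 0.9168 = 193.3
D / 193.3 = 20200 / 193.3 = 104.5
v = 104.5^(1/0.48) = 104.5^2.0833 = 16085 m/s

v ≈ 16.1 km/s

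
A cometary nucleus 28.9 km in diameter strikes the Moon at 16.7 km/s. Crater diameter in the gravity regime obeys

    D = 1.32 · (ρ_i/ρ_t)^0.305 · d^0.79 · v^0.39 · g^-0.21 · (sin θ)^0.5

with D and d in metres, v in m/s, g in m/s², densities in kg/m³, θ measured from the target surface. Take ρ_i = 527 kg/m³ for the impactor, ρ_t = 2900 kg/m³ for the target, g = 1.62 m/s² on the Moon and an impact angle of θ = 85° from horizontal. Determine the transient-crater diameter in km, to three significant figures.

In SI units: d = 28900 m, v = 16700 m/s.
(ρ_i/ρ_t)^0.305 = (527/2900)^0.305 = 0.5945
d^0.79 = 28900^0.79 = 3343
v^0.39 = 16700^0.39 = 44.35
g^-0.21 = 1.62^-0.21 = 0.9037
(sin 85°)^0.5 = 0.9962^0.5 = 0.9981
D = 1.32 × 0.5945 × 3343 × 44.35 × 0.9037 × 0.9981 = 1.049 × 10^5 m
   = 104.9 km

D ≈ 105 km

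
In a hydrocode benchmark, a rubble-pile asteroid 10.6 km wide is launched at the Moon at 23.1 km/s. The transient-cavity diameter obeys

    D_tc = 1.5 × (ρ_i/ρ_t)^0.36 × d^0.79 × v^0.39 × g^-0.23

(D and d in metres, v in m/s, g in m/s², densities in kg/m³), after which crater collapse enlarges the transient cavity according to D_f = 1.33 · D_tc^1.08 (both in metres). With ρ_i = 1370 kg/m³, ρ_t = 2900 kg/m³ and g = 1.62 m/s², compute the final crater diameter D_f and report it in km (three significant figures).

In SI: d = 10600 m, v = 23100 m/s.
(ρ_i/ρ_t)^0.36 = (1370/2900)^0.36 = 0.7634
d^0.79 = 10600^0.79 = 1514
v^0.39 = 23100^0.39 = 50.33
g^-0.23 = 1.62^-0.23 = 0.8950
D_tc = 1.5 × 0.7634 × 1514 × 50.33 × 0.8950 = 78090 m
D_f = 1.33 × (78090)^1.08 = 2.558 × 10^5 m
     = 255.8 km

D_f ≈ 256 km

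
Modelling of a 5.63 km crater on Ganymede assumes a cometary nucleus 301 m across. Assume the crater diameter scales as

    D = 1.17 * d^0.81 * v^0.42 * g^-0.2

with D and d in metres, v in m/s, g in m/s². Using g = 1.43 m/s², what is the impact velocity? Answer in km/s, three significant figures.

Rearranging for v: v = [D / (1.17 · 301^0.81 · 1.43^-0.2)]^(1/0.42).
D = 5630 m.
301^0.81 = 101.8
1.43^-0.2 = 0.9310
Denominator = 1.17 × 101.8 × 0.9310 = 110.9
D / 110.9 = 5630 / 110.9 = 50.77
v = 50.77^(1/0.42) = 50.77^2.381 = 11509 m/s

v ≈ 11.5 km/s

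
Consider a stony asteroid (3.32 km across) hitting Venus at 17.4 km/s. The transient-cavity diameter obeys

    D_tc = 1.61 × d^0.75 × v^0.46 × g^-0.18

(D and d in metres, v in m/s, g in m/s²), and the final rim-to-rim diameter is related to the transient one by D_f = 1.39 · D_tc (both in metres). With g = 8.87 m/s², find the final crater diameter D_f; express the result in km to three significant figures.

In SI: d = 3320 m, v = 17400 m/s.
d^0.75 = 3320^0.75 = 437.4
v^0.46 = 17400^0.46 = 89.26
g^-0.18 = 8.87^-0.18 = 0.6751
D_tc = 1.61 × 437.4 × 89.26 × 0.6751 = 42440 m
D_f = 1.39 × 42440 = 58992 m
     = 58.99 km

D_f ≈ 59.0 km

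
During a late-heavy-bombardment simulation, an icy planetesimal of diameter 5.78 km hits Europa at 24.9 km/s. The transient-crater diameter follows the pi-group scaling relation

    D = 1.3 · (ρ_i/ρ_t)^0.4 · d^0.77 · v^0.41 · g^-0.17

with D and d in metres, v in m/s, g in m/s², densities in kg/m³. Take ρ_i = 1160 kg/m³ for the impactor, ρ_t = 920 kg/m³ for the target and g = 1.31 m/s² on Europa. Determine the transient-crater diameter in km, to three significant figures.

In SI units: d = 5780 m, v = 24900 m/s.
(ρ_i/ρ_t)^0.4 = (1160/920)^0.4 = 1.097
d^0.77 = 5780^0.77 = 788.3
v^0.41 = 24900^0.41 = 63.45
g^-0.17 = 1.31^-0.17 = 0.9551
D = 1.3 × 1.097 × 788.3 × 63.45 × 0.9551 = 68127 m
   = 68.13 km

D ≈ 68.1 km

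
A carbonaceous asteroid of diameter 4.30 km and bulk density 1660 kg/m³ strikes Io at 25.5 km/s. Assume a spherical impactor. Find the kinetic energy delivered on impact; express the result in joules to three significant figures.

E ≈ 2.25 × 10^22 J

d = 4300 m; v = 25500 m/s.
Mass m = (π/6) ρ d³ = (π/6) × 1660 × (4300)³ = 6.911 × 10^13 kg
E = ½ m v² = 0.5 × 6.911 × 10^13 × (25500)² = 2.247 × 10^22 J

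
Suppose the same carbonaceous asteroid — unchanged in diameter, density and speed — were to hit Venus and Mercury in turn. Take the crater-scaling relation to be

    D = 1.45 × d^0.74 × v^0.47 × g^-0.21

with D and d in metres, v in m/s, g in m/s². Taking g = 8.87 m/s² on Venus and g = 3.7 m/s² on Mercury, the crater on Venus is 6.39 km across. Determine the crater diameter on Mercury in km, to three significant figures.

All impactor-dependent factors cancel in the ratio, leaving D_Mercury/D_Venus = (g_Mercury/g_Venus)^-0.21.
(3.7/8.87)^-0.21 = 0.4171^-0.21 = 1.202
D_Mercury = 1.202 × 6.39 km = 7.68 km

D ≈ 7.68 km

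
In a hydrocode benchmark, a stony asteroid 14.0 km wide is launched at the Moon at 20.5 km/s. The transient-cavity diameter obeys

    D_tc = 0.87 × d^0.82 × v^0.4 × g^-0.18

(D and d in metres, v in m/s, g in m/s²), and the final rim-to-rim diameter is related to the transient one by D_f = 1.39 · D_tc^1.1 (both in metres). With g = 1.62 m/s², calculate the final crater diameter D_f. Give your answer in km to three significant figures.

D_f ≈ 470 km

In SI: d = 14000 m, v = 20500 m/s.
d^0.82 = 14000^0.82 = 2511
v^0.4 = 20500^0.4 = 53.05
g^-0.18 = 1.62^-0.18 = 0.9168
D_tc = 0.87 × 2511 × 53.05 × 0.9168 = 1.062 × 10^5 m
D_f = 1.39 × (1.062 × 10^5)^1.1 = 4.696 × 10^5 m
     = 469.6 km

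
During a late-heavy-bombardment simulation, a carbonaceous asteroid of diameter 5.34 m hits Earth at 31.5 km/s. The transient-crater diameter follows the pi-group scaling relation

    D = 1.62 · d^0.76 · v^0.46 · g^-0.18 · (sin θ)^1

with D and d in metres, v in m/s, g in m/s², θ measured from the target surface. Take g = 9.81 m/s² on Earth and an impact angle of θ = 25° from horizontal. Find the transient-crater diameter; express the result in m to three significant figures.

D ≈ 190 m

In SI units: v = 31500 m/s.
d^0.76 = 5.34^0.76 = 3.572
v^0.46 = 31500^0.46 = 117.3
g^-0.18 = 9.81^-0.18 = 0.6630
(sin 25°)^1 = 0.4226^1 = 0.4226
D = 1.62 × 3.572 × 117.3 × 0.6630 × 0.4226 = 190.2 m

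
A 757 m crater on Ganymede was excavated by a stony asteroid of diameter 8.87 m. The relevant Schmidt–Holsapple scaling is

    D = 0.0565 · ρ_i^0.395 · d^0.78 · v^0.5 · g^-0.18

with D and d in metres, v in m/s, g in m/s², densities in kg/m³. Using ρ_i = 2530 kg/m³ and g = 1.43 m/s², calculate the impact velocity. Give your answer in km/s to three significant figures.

Rearranging for v: v = [D / (0.0565 · 2530^0.395 · 8.87^0.78 · 1.43^-0.18)]^(1/0.5).
2530^0.395 = 22.09
8.87^0.78 = 5.488
1.43^-0.18 = 0.9376
Denominator = 0.0565 × 22.09 × 5.488 × 0.9376 = 6.422
D / 6.422 = 757 / 6.422 = 117.9
v = 117.9^(1/0.5) = 117.9^2 = 13900 m/s

v ≈ 13.9 km/s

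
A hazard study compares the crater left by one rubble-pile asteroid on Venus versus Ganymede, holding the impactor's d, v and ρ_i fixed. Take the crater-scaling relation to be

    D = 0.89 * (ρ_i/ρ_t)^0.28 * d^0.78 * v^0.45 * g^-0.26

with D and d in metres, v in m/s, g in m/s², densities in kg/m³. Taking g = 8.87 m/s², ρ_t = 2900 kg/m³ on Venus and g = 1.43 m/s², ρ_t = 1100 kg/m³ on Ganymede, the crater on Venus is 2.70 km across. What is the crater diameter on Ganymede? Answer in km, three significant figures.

The impactor-only factors (d, v, ρ_i) cancel in the ratio, leaving D_Ganymede/D_Venus = (g_Ganymede/g_Venus)^-0.26 · (ρ_t,Venus/ρ_t,Ganymede)^0.28.
(1.43/8.87)^-0.26 = 0.1612^-0.26 = 1.607
(2900/1100)^0.28 = 2.636^0.28 = 1.312
Ratio = 1.607 × 1.312 = 2.108
D_Ganymede = 2.108 × 2.70 km = 5.69 km

D ≈ 5.69 km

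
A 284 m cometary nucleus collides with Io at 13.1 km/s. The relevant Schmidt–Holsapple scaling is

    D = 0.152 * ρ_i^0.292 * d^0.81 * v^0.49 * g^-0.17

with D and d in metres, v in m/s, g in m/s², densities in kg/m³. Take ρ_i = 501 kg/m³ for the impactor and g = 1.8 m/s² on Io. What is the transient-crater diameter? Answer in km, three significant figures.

D ≈ 8.54 km

In SI units: v = 13100 m/s.
ρ_i^0.292 = 501^0.292 = 6.143
d^0.81 = 284^0.81 = 97.09
v^0.49 = 13100^0.49 = 104.1
g^-0.17 = 1.8^-0.17 = 0.9049
D = 0.152 × 6.143 × 97.09 × 104.1 × 0.9049 = 8540 m
   = 8.540 km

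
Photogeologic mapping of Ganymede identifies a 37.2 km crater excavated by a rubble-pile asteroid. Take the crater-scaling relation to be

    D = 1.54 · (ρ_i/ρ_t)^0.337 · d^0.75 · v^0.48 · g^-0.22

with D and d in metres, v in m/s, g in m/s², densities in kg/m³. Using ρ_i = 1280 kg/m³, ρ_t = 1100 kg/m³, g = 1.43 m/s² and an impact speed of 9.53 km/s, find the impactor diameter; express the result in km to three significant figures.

d ≈ 2.06 km

Rearranging for d: d = [D / (1.54 · (1280/1100)^0.337 · 9530^0.48 · 1.43^-0.22)]^(1/0.75).
D = 37200 m.
(1280/1100)^0.337 = 1.052
9530^0.48 = 81.28
1.43^-0.22 = 0.9243
Denominator = 1.54 × 1.052 × 81.28 × 0.9243 = 121.7
D / 121.7 = 37200 / 121.7 = 305.7
d = 305.7^(1/0.75) = 305.7^1.3333 = 2059 m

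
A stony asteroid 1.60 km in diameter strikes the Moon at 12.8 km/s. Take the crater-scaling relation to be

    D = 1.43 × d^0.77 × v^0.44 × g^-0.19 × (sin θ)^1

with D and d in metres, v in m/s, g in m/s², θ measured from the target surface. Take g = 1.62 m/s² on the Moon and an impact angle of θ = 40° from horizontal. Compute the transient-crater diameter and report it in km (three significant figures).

In SI units: d = 1600 m, v = 12800 m/s.
d^0.77 = 1600^0.77 = 293.2
v^0.44 = 12800^0.44 = 64.15
g^-0.19 = 1.62^-0.19 = 0.9124
(sin 40°)^1 = 0.6428^1 = 0.6428
D = 1.43 × 293.2 × 64.15 × 0.9124 × 0.6428 = 15775 m
   = 15.77 km

D ≈ 15.8 km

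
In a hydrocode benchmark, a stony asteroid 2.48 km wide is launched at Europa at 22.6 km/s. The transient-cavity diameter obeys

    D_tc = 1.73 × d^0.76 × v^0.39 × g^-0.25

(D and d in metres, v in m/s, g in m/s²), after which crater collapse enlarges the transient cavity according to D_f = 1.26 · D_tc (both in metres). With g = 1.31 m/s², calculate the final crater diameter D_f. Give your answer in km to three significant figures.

D_f ≈ 38.6 km

In SI: d = 2480 m, v = 22600 m/s.
d^0.76 = 2480^0.76 = 380.0
v^0.39 = 22600^0.39 = 49.90
g^-0.25 = 1.31^-0.25 = 0.9347
D_tc = 1.73 × 380.0 × 49.90 × 0.9347 = 30660 m
D_f = 1.26 × 30660 = 38632 m
     = 38.63 km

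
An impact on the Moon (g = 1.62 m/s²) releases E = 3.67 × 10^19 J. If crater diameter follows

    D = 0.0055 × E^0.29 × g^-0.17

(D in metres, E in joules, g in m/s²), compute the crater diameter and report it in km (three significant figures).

D ≈ 2.39 km

E^0.29 = (3.67 × 10^19)^0.29 = 4.718 × 10^5
g^-0.17 = 1.62^-0.17 = 0.9213
D = 0.0055 × 4.718 × 10^5 × 0.9213 = 2391 m
   = 2.391 km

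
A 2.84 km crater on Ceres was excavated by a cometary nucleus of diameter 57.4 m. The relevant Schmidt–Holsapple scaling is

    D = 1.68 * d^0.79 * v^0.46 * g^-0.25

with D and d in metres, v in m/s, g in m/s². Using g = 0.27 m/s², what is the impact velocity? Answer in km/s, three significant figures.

v ≈ 4.87 km/s

Rearranging for v: v = [D / (1.68 · 57.4^0.79 · 0.27^-0.25)]^(1/0.46).
D = 2840 m.
57.4^0.79 = 24.52
0.27^-0.25 = 1.387
Denominator = 1.68 × 24.52 × 1.387 = 57.14
D / 57.14 = 2840 / 57.14 = 49.70
v = 49.70^(1/0.46) = 49.70^2.1739 = 4872 m/s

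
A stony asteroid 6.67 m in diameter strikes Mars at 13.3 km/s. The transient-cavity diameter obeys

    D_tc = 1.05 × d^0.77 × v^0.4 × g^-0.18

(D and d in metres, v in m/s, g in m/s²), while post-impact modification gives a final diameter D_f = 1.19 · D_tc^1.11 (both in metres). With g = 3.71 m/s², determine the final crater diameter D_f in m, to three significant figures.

v = 13300 m/s.
d^0.77 = 6.67^0.77 = 4.311
v^0.4 = 13300^0.4 = 44.62
g^-0.18 = 3.71^-0.18 = 0.7898
D_tc = 1.05 × 4.311 × 44.62 × 0.7898 = 159.5 m
D_f = 1.19 × (159.5)^1.11 = 331.6 m

D_f ≈ 332 m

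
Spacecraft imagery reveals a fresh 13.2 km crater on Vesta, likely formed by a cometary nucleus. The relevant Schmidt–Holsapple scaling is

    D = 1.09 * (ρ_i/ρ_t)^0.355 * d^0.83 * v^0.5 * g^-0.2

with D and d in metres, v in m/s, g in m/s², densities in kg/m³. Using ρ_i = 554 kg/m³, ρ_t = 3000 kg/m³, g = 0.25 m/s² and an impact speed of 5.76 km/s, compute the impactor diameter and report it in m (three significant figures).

Rearranging for d: d = [D / (1.09 · (554/3000)^0.355 · 5760^0.5 · 0.25^-0.2)]^(1/0.83).
D = 13200 m.
(554/3000)^0.355 = 0.5490
5760^0.5 = 75.89
0.25^-0.2 = 1.320
Denominator = 1.09 × 0.5490 × 75.89 × 1.320 = 59.95
D / 59.95 = 13200 / 59.95 = 220.2
d = 220.2^(1/0.83) = 220.2^1.2048 = 664.7 m

d ≈ 665 m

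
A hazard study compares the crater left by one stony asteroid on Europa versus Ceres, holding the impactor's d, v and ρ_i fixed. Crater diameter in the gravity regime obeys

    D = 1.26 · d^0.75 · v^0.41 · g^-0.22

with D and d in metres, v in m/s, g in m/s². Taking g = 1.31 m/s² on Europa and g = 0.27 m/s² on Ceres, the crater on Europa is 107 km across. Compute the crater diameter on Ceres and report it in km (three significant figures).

D ≈ 151 km

All impactor-dependent factors cancel in the ratio, leaving D_Ceres/D_Europa = (g_Ceres/g_Europa)^-0.22.
(0.27/1.31)^-0.22 = 0.2061^-0.22 = 1.415
D_Ceres = 1.415 × 107 km = 151 km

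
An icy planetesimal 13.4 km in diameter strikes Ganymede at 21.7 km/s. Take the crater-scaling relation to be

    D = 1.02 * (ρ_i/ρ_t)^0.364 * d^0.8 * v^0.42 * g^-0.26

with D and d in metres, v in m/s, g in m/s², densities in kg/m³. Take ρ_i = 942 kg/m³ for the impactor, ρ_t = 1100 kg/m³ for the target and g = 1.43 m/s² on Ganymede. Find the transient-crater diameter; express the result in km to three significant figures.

D ≈ 117 km

In SI units: d = 13400 m, v = 21700 m/s.
(ρ_i/ρ_t)^0.364 = (942/1100)^0.364 = 0.9451
d^0.8 = 13400^0.8 = 2003
v^0.42 = 21700^0.42 = 66.27
g^-0.26 = 1.43^-0.26 = 0.9112
D = 1.02 × 0.9451 × 2003 × 66.27 × 0.9112 = 1.166 × 10^5 m
   = 116.6 km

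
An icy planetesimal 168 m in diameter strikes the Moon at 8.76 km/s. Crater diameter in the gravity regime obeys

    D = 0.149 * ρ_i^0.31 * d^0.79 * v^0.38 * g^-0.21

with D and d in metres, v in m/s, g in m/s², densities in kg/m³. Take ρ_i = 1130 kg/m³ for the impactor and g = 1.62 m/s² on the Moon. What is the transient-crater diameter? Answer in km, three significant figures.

D ≈ 2.15 km

In SI units: v = 8760 m/s.
ρ_i^0.31 = 1130^0.31 = 8.840
d^0.79 = 168^0.79 = 57.28
v^0.38 = 8760^0.38 = 31.49
g^-0.21 = 1.62^-0.21 = 0.9037
D = 0.149 × 8.840 × 57.28 × 31.49 × 0.9037 = 2147 m
   = 2.147 km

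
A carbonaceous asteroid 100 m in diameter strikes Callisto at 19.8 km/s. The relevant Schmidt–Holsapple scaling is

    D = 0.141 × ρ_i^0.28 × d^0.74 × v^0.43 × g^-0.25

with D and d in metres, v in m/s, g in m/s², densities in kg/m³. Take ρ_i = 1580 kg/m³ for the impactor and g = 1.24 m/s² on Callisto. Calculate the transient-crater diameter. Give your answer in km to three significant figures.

D ≈ 2.23 km

In SI units: v = 19800 m/s.
ρ_i^0.28 = 1580^0.28 = 7.864
d^0.74 = 100^0.74 = 30.20
v^0.43 = 19800^0.43 = 70.40
g^-0.25 = 1.24^-0.25 = 0.9476
D = 0.141 × 7.864 × 30.20 × 70.40 × 0.9476 = 2234 m
   = 2.234 km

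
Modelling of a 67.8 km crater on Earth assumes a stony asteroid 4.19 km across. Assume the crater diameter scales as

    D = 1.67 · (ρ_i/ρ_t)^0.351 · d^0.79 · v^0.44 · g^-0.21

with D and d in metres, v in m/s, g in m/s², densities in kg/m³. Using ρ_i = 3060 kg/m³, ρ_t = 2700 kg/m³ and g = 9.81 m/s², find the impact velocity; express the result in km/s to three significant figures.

v ≈ 25.1 km/s

Rearranging for v: v = [D / (1.67 · (3060/2700)^0.351 · 4190^0.79 · 9.81^-0.21)]^(1/0.44).
D = 67800 m.
(3060/2700)^0.351 = 1.045
4190^0.79 = 727.0
9.81^-0.21 = 0.6191
Denominator = 1.67 × 1.045 × 727.0 × 0.6191 = 785.5
D / 785.5 = 67800 / 785.5 = 86.31
v = 86.31^(1/0.44) = 86.31^2.2727 = 25124 m/s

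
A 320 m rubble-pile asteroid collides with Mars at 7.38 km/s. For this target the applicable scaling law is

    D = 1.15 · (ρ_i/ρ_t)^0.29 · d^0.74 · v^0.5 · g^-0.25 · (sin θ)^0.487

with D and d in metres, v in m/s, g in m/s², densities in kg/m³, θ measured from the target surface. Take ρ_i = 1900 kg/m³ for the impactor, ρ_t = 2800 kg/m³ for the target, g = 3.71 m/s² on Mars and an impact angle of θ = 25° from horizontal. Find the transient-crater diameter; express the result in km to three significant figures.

D ≈ 2.99 km

In SI units: v = 7380 m/s.
(ρ_i/ρ_t)^0.29 = (1900/2800)^0.29 = 0.8936
d^0.74 = 320^0.74 = 71.42
v^0.5 = 7380^0.5 = 85.91
g^-0.25 = 3.71^-0.25 = 0.7205
(sin 25°)^0.487 = 0.4226^0.487 = 0.6574
D = 1.15 × 0.8936 × 71.42 × 85.91 × 0.7205 × 0.6574 = 2987 m
   = 2.987 km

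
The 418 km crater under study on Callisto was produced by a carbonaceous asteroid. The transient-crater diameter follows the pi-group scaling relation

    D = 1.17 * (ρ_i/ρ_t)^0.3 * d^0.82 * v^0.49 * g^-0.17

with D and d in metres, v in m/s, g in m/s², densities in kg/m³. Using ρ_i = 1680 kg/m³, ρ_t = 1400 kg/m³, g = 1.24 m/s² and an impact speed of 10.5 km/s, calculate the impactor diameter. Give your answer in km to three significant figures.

Rearranging for d: d = [D / (1.17 · (1680/1400)^0.3 · 10500^0.49 · 1.24^-0.17)]^(1/0.82).
D = 418000 m.
(1680/1400)^0.3 = 1.056
10500^0.49 = 93.41
1.24^-0.17 = 0.9641
Denominator = 1.17 × 1.056 × 93.41 × 0.9641 = 111.3
D / 111.3 = 418000 / 111.3 = 3756
d = 3756^(1/0.82) = 3756^1.2195 = 22876 m

d ≈ 22.9 km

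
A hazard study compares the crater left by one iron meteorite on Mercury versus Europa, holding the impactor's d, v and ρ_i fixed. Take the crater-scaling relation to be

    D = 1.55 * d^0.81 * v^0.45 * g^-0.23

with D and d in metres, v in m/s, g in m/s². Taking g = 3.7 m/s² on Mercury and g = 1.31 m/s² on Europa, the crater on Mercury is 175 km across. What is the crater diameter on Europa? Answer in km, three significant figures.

All impactor-dependent factors cancel in the ratio, leaving D_Europa/D_Mercury = (g_Europa/g_Mercury)^-0.23.
(1.31/3.7)^-0.23 = 0.3541^-0.23 = 1.270
D_Europa = 1.270 × 175 km = 222 km

D ≈ 222 km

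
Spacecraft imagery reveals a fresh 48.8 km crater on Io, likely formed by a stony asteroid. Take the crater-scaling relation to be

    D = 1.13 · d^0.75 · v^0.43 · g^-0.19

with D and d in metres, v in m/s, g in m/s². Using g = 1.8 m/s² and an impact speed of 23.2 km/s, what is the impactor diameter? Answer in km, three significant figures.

Rearranging for d: d = [D / (1.13 · 23200^0.43 · 1.8^-0.19)]^(1/0.75).
D = 48800 m.
23200^0.43 = 75.36
1.8^-0.19 = 0.8943
Denominator = 1.13 × 75.36 × 0.8943 = 76.16
D / 76.16 = 48800 / 76.16 = 640.8
d = 640.8^(1/0.75) = 640.8^1.3333 = 5523 m

d ≈ 5.52 km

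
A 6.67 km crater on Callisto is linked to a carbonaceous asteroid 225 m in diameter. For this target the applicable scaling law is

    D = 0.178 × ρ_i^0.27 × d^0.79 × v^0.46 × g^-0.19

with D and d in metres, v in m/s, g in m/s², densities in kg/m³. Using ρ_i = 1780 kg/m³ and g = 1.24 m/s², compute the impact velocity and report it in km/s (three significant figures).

Rearranging for v: v = [D / (0.178 · 1780^0.27 · 225^0.79 · 1.24^-0.19)]^(1/0.46).
D = 6670 m.
1780^0.27 = 7.544
225^0.79 = 72.15
1.24^-0.19 = 0.9600
Denominator = 0.178 × 7.544 × 72.15 × 0.9600 = 93.01
D / 93.01 = 6670 / 93.01 = 71.71
v = 71.71^(1/0.46) = 71.71^2.1739 = 10810 m/s

v ≈ 10.8 km/s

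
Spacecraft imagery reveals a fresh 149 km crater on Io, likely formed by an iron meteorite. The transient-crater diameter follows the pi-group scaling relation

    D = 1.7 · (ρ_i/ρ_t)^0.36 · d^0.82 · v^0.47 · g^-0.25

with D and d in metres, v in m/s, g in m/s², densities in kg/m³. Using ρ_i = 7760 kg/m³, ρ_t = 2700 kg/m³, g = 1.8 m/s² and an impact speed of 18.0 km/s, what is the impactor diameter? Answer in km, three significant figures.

Rearranging for d: d = [D / (1.7 · (7760/2700)^0.36 · 18000^0.47 · 1.8^-0.25)]^(1/0.82).
D = 149000 m.
(7760/2700)^0.36 = 1.462
18000^0.47 = 99.99
1.8^-0.25 = 0.8633
Denominator = 1.7 × 1.462 × 99.99 × 0.8633 = 214.5
D / 214.5 = 149000 / 214.5 = 694.6
d = 694.6^(1/0.82) = 694.6^1.2195 = 2921 m

d ≈ 2.92 km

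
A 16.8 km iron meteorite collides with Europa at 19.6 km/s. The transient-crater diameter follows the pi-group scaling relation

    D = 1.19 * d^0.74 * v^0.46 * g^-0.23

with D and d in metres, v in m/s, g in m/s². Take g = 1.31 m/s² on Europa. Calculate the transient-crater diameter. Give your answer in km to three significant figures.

In SI units: d = 16800 m, v = 19600 m/s.
d^0.74 = 16800^0.74 = 1339
v^0.46 = 19600^0.46 = 94.28
g^-0.23 = 1.31^-0.23 = 0.9398
D = 1.19 × 1339 × 94.28 × 0.9398 = 1.412 × 10^5 m
   = 141.2 km

D ≈ 141 km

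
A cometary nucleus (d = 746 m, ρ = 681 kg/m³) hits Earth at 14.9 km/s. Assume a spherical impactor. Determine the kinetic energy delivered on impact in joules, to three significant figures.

E ≈ 1.64 × 10^19 J

v = 14900 m/s.
Mass m = (π/6) ρ d³ = (π/6) × 681 × (746)³ = 1.480 × 10^11 kg
E = ½ m v² = 0.5 × 1.480 × 10^11 × (14900)² = 1.643 × 10^19 J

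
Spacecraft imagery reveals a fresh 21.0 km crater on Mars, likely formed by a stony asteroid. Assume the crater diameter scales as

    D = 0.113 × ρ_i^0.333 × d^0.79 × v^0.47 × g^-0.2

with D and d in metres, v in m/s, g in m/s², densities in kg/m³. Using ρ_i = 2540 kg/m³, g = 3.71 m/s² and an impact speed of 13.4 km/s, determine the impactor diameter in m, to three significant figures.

d ≈ 838 m

Rearranging for d: d = [D / (0.113 · 2540^0.333 · 13400^0.47 · 3.71^-0.2)]^(1/0.79).
D = 21000 m.
2540^0.333 = 13.61
13400^0.47 = 87.04
3.71^-0.2 = 0.7694
Denominator = 0.113 × 13.61 × 87.04 × 0.7694 = 103.0
D / 103.0 = 21000 / 103.0 = 203.9
d = 203.9^(1/0.79) = 203.9^1.2658 = 838.0 m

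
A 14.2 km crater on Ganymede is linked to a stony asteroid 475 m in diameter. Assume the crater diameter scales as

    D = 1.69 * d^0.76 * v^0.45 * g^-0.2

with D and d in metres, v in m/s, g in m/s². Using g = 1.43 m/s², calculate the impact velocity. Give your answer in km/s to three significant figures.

v ≈ 18.6 km/s

Rearranging for v: v = [D / (1.69 · 475^0.76 · 1.43^-0.2)]^(1/0.45).
D = 14200 m.
475^0.76 = 108.2
1.43^-0.2 = 0.9310
Denominator = 1.69 × 108.2 × 0.9310 = 170.2
D / 170.2 = 14200 / 170.2 = 83.43
v = 83.43^(1/0.45) = 83.43^2.2222 = 18602 m/s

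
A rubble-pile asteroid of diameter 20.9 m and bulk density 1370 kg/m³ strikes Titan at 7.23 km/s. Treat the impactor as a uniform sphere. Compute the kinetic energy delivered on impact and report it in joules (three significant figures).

v = 7230 m/s.
Mass m = (π/6) ρ d³ = (π/6) × 1370 × (20.9)³ = 6.549 × 10^6 kg
E = ½ m v² = 0.5 × 6.549 × 10^6 × (7230)² = 1.712 × 10^14 J

E ≈ 1.71 × 10^14 J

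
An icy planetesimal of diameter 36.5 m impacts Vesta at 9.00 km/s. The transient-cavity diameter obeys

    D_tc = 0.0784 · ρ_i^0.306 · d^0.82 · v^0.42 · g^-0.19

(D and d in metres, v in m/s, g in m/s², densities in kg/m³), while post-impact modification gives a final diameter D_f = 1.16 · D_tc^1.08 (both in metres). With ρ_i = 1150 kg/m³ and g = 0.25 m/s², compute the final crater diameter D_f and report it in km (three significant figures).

D_f ≈ 1.52 km

v = 9000 m/s.
ρ_i^0.306 = 1150^0.306 = 8.641
d^0.82 = 36.5^0.82 = 19.10
v^0.42 = 9000^0.42 = 45.79
g^-0.19 = 0.25^-0.19 = 1.301
D_tc = 0.0784 × 8.641 × 19.10 × 45.79 × 1.301 = 770.8 m
D_f = 1.16 × (770.8)^1.08 = 1522 m
     = 1.522 km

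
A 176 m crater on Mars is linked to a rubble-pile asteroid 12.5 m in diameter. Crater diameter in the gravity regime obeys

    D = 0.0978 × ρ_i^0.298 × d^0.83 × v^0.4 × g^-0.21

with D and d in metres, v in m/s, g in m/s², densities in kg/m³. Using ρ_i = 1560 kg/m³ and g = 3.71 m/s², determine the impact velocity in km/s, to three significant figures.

v ≈ 6.05 km/s

Rearranging for v: v = [D / (0.0978 · 1560^0.298 · 12.5^0.83 · 3.71^-0.21)]^(1/0.4).
1560^0.298 = 8.944
12.5^0.83 = 8.136
3.71^-0.21 = 0.7593
Denominator = 0.0978 × 8.944 × 8.136 × 0.7593 = 5.404
D / 5.404 = 176 / 5.404 = 32.57
v = 32.57^(1/0.4) = 32.57^2.5 = 6054 m/s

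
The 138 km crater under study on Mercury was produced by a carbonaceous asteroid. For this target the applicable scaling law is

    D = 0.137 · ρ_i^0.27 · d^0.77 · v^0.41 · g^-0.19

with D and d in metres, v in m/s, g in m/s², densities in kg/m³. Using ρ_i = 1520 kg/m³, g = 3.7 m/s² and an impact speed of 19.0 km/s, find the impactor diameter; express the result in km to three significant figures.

Rearranging for d: d = [D / (0.137 · 1520^0.27 · 19000^0.41 · 3.7^-0.19)]^(1/0.77).
D = 138000 m.
1520^0.27 = 7.229
19000^0.41 = 56.79
3.7^-0.19 = 0.7799
Denominator = 0.137 × 7.229 × 56.79 × 0.7799 = 43.86
D / 43.86 = 138000 / 43.86 = 3146
d = 3146^(1/0.77) = 3146^1.2987 = 34877 m

d ≈ 34.9 km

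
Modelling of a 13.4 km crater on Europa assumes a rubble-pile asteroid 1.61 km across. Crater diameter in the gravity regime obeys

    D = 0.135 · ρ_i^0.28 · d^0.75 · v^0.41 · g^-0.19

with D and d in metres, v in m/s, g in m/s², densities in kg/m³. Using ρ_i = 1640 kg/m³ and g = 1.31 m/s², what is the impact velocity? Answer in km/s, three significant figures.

Rearranging for v: v = [D / (0.135 · 1640^0.28 · 1610^0.75 · 1.31^-0.19)]^(1/0.41).
D = 13400 m.
1640^0.28 = 7.946
1610^0.75 = 254.2
1.31^-0.19 = 0.9500
Denominator = 0.135 × 7.946 × 254.2 × 0.9500 = 259.0
D / 259.0 = 13400 / 259.0 = 51.74
v = 51.74^(1/0.41) = 51.74^2.439 = 15136 m/s

v ≈ 15.1 km/s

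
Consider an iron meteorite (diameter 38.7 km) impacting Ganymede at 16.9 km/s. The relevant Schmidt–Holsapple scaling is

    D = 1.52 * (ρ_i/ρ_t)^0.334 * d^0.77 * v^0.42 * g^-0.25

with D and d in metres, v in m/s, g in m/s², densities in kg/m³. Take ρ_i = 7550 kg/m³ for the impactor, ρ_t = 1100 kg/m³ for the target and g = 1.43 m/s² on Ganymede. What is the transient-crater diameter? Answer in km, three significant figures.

In SI units: d = 38700 m, v = 16900 m/s.
(ρ_i/ρ_t)^0.334 = (7550/1100)^0.334 = 1.903
d^0.77 = 38700^0.77 = 3408
v^0.42 = 16900^0.42 = 59.66
g^-0.25 = 1.43^-0.25 = 0.9145
D = 1.52 × 1.903 × 3408 × 59.66 × 0.9145 = 5.378 × 10^5 m
   = 537.8 km

D ≈ 538 km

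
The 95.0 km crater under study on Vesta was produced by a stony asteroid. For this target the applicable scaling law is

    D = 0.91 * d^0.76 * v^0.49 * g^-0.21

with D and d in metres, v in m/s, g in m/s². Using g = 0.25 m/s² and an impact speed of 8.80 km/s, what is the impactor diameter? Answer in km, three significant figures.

Rearranging for d: d = [D / (0.91 · 8800^0.49 · 0.25^-0.21)]^(1/0.76).
D = 95000 m.
8800^0.49 = 85.66
0.25^-0.21 = 1.338
Denominator = 0.91 × 85.66 × 1.338 = 104.3
D / 104.3 = 95000 / 104.3 = 910.8
d = 910.8^(1/0.76) = 910.8^1.3158 = 7834 m

d ≈ 7.83 km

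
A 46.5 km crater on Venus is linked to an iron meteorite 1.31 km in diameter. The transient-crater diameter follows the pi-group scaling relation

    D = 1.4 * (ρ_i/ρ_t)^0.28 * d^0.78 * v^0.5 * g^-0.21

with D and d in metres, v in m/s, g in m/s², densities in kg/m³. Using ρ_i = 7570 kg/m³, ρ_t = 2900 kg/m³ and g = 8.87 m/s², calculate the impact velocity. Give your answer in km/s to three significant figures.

v ≈ 22.1 km/s

Rearranging for v: v = [D / (1.4 · (7570/2900)^0.28 · 1310^0.78 · 8.87^-0.21)]^(1/0.5).
D = 46500 m.
(7570/2900)^0.28 = 1.308
1310^0.78 = 270.1
8.87^-0.21 = 0.6323
Denominator = 1.4 × 1.308 × 270.1 × 0.6323 = 312.7
D / 312.7 = 46500 / 312.7 = 148.7
v = 148.7^(1/0.5) = 148.7^2 = 22112 m/s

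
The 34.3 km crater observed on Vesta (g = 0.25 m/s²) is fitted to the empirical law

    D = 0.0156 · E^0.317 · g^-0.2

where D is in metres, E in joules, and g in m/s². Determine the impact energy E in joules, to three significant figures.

E ≈ 4.24 × 10^19 J

Rearranging: E = [D / (0.0156 · g^-0.2)]^(1/0.317).
D = 34300 m.
g^-0.2 = 0.25^-0.2 = 1.320
D / (0.0156 × 1.320) = 34300 / (0.02059) = 1.666 × 10^6
E = (1.666 × 10^6)^3.1546 = 4.235 × 10^19 J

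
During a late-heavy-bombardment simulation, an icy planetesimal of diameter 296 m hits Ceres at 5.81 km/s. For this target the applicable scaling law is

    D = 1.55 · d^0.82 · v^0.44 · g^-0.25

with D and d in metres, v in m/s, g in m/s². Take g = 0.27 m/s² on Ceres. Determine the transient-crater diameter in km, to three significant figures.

D ≈ 10.4 km

In SI units: v = 5810 m/s.
d^0.82 = 296^0.82 = 106.3
v^0.44 = 5810^0.44 = 45.31
g^-0.25 = 0.27^-0.25 = 1.387
D = 1.55 × 106.3 × 45.31 × 1.387 = 10355 m
   = 10.35 km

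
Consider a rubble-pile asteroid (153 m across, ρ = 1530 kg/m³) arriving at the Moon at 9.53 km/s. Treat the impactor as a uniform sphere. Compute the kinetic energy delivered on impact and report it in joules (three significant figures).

E ≈ 1.30 × 10^17 J

v = 9530 m/s.
Mass m = (π/6) ρ d³ = (π/6) × 1530 × (153)³ = 2.869 × 10^9 kg
E = ½ m v² = 0.5 × 2.869 × 10^9 × (9530)² = 1.303 × 10^17 J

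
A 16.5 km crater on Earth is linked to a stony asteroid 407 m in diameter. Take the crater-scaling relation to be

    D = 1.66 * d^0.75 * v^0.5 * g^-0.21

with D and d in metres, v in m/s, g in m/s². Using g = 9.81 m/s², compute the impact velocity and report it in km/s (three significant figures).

Rearranging for v: v = [D / (1.66 · 407^0.75 · 9.81^-0.21)]^(1/0.5).
D = 16500 m.
407^0.75 = 90.61
9.81^-0.21 = 0.6191
Denominator = 1.66 × 90.61 × 0.6191 = 93.12
D / 93.12 = 16500 / 93.12 = 177.2
v = 177.2^(1/0.5) = 177.2^2 = 31400 m/s

v ≈ 31.4 km/s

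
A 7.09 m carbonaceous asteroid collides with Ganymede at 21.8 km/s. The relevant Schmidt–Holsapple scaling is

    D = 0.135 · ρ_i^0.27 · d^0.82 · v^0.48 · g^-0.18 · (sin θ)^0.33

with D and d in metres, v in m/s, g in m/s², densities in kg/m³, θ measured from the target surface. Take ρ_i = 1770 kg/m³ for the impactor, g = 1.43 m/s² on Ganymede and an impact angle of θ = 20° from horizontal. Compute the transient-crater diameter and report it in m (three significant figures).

In SI units: v = 21800 m/s.
ρ_i^0.27 = 1770^0.27 = 7.533
d^0.82 = 7.09^0.82 = 4.983
v^0.48 = 21800^0.48 = 120.9
g^-0.18 = 1.43^-0.18 = 0.9376
(sin 20°)^0.33 = 0.3420^0.33 = 0.7018
D = 0.135 × 7.533 × 4.983 × 120.9 × 0.9376 × 0.7018 = 403.1 m

D ≈ 403 m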